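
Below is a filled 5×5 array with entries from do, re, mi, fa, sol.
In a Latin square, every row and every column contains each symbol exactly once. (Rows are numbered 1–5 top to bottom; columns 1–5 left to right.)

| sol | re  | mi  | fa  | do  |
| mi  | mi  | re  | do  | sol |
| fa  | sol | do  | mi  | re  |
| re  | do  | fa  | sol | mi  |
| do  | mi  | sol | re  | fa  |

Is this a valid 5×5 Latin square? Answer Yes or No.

No

Row 2 contains mi twice (at columns 1 and 2), so it is not a permutation.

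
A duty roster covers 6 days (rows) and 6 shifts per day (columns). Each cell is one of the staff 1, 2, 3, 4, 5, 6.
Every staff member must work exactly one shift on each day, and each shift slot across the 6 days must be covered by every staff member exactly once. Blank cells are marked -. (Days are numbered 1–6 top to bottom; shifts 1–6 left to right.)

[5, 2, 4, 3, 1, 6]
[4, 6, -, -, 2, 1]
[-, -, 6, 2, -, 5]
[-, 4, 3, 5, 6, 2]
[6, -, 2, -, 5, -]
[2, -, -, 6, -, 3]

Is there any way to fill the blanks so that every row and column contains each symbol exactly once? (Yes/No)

No

Day 2, shift 4: day 2 together with shift 4 already contain {1, 2, 3, 4, 5, 6} — every symbol — so nothing can go there. The grid has no valid completion.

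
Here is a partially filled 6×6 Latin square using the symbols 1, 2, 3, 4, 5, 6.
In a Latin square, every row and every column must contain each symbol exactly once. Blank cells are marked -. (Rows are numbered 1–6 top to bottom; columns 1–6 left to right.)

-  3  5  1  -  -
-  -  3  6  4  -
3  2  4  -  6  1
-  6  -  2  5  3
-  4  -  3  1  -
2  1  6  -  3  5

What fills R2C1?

1

Row 1, column 5: row 1 has {1, 3, 5} and column 5 has {1, 3, 4, 5, 6}, leaving only 2.
Row 2, column 2: row 2 has {3, 4, 6} and column 2 has {1, 2, 3, 4, 6}, leaving only 5.
Row 2 already has {3, 4, 5, 6} and column 1 already has {2, 3}, so row 2, column 1 must be 1.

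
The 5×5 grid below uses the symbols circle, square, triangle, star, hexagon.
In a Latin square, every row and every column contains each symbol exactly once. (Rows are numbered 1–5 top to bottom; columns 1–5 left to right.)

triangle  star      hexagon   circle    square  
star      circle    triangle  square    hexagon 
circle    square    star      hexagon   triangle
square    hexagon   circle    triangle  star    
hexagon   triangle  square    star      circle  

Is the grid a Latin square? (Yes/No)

Each row is a permutation of the 5 symbols, and so is each column.

Yes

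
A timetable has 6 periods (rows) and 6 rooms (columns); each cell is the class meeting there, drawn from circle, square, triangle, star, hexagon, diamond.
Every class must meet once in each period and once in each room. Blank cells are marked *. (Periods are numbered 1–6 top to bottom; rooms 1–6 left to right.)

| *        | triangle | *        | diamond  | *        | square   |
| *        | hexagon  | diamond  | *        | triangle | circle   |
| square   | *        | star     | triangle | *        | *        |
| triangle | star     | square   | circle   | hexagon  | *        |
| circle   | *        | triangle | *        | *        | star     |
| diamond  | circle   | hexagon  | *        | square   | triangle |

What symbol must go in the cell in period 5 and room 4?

hexagon

Period 1, room 3: period 1 has {square, triangle, diamond} and room 3 has {square, triangle, star, hexagon, diamond}, leaving only circle.
Period 1, room 5: period 1 has {circle, square, triangle, diamond} and room 5 has {square, triangle, hexagon}, leaving only star.
Period 1, room 1: period 1 has {circle, square, triangle, star, diamond} and room 1 has {circle, square, triangle, diamond}, leaving only hexagon.
Period 2, room 1: period 2 has {circle, triangle, hexagon, diamond} and room 1 has {circle, square, triangle, hexagon, diamond}, leaving only star.
Period 2, room 4: period 2 has {circle, triangle, star, hexagon, diamond} and room 4 has {circle, triangle, diamond}, leaving only square.
Period 5 already has {circle, triangle, star} and room 4 already has {circle, square, triangle, diamond}, so period 5, room 4 must be hexagon.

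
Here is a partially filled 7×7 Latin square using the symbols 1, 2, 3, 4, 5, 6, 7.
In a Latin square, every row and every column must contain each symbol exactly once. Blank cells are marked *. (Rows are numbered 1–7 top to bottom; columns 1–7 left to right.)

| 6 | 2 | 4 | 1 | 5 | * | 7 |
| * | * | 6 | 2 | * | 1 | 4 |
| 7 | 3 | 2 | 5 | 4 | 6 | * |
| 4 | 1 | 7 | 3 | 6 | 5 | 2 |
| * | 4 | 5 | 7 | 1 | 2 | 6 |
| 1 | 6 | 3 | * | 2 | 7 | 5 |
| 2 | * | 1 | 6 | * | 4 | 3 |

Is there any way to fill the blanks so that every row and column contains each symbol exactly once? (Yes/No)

No row or column among the givens repeats a symbol, and propagating forced cells runs into no contradiction.
One valid completion exists (for instance, 6 2 4 1 5 3 7 / 5 7 6 2 3 1 4 / 7 3 2 5 4 6 1 / 4 1 7 3 6 5 2 / 3 4 5 7 1 2 6 / 1 6 3 4 2 7 5 / 2 5 1 6 7 4 3).

Yes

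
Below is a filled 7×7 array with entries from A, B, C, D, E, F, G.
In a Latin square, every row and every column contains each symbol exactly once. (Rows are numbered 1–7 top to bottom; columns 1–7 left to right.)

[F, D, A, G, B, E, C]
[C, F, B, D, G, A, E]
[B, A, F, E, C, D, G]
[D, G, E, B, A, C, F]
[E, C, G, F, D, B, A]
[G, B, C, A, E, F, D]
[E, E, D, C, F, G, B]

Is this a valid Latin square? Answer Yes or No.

Row 7 contains E twice (at columns 1 and 2), so it is not a permutation.

No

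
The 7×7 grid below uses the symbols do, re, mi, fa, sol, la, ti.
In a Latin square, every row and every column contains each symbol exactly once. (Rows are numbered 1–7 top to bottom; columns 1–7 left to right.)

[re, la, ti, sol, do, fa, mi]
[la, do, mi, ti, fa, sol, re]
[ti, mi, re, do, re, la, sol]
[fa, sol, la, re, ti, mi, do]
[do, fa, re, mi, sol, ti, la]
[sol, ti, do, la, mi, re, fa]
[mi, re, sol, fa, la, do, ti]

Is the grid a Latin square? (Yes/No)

Row 3 contains re twice (at columns 3 and 5), so it is not a permutation.

No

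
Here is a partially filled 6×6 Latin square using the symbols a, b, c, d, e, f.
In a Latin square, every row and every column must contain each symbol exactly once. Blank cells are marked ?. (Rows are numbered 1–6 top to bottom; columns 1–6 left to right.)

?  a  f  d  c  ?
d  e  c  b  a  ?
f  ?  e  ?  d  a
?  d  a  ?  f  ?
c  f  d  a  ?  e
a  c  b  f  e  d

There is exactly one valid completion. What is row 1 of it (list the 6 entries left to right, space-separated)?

Row 1, column 6: row 1 has {a, c, d, f} and column 6 has {a, d, e}, leaving only b.
Row 1, column 1: row 1 has {a, b, c, d, f} and column 1 has {a, c, d, f}, leaving only e.
So row 1 reads: e a f d c b.

e a f d c b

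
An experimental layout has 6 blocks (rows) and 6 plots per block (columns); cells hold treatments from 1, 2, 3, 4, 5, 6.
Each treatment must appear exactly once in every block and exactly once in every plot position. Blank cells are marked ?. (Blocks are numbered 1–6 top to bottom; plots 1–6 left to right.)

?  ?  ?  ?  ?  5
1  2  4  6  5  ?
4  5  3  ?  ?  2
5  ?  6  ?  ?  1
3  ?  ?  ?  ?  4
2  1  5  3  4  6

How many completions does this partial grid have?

Block 1, plot 1: eliminating its block and plot leaves {6}.
Block 1, plot 2: eliminating its block and plot leaves {3, 4, 6}.
Block 1, plot 3: eliminating its block and plot leaves {1, 2}.
Block 1, plot 4: eliminating its block and plot leaves {1, 2, 4}.
Block 1, plot 5: eliminating its block and plot leaves {1, 2, 3, 6}.
Block 2, plot 6: eliminating its block and plot leaves {3}.
Block 3, plot 4: eliminating its block and plot leaves {1}.
Block 3, plot 5: eliminating its block and plot leaves {1, 6}.
Block 4, plot 2: eliminating its block and plot leaves {3, 4}.
Block 4, plot 4: eliminating its block and plot leaves {2, 4}.
Block 4, plot 5: eliminating its block and plot leaves {2, 3}.
Block 5, plot 2: eliminating its block and plot leaves {6}.
Block 5, plot 3: eliminating its block and plot leaves {1, 2}.
Block 5, plot 4: eliminating its block and plot leaves {1, 2, 5}.
Block 5, plot 5: eliminating its block and plot leaves {1, 2, 6}.
Enumerating the assignments across these blanks that avoid any block or plot repeat gives 3 completions.

3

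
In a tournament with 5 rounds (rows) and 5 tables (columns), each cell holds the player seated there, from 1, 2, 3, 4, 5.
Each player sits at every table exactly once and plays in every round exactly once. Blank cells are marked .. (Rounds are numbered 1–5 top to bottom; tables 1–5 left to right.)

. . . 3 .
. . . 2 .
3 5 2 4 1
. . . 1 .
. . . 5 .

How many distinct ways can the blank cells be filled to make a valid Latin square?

Round 1, table 1: eliminating its round and table leaves {1, 2, 4, 5}.
Round 1, table 2: eliminating its round and table leaves {1, 2, 4}.
Round 1, table 3: eliminating its round and table leaves {1, 4, 5}.
Round 1, table 5: eliminating its round and table leaves {2, 4, 5}.
Round 2, table 1: eliminating its round and table leaves {1, 4, 5}.
Round 2, table 2: eliminating its round and table leaves {1, 3, 4}.
Round 2, table 3: eliminating its round and table leaves {1, 3, 4, 5}.
Round 2, table 5: eliminating its round and table leaves {3, 4, 5}.
Round 4, table 1: eliminating its round and table leaves {2, 4, 5}.
Round 4, table 2: eliminating its round and table leaves {2, 3, 4}.
Round 4, table 3: eliminating its round and table leaves {3, 4, 5}.
Round 4, table 5: eliminating its round and table leaves {2, 3, 4, 5}.
Round 5, table 1: eliminating its round and table leaves {1, 2, 4}.
Round 5, table 2: eliminating its round and table leaves {1, 2, 3, 4}.
Round 5, table 3: eliminating its round and table leaves {1, 3, 4}.
Round 5, table 5: eliminating its round and table leaves {2, 3, 4}.
Enumerating the assignments across these blanks that avoid any round or table repeat gives 56 completions.

56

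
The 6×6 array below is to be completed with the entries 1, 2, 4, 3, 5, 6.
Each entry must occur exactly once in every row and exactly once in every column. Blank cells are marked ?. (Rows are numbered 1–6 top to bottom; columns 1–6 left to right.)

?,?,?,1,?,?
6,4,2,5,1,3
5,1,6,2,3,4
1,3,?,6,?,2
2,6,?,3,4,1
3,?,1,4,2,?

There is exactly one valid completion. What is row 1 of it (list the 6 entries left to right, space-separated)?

4 2 3 1 6 5

Row 1, column 1: row 1 has {1} and column 1 has {1, 2, 3, 5, 6}, leaving only 4.
Row 4, column 5: row 4 has {1, 2, 3, 6} and column 5 has {1, 2, 4, 3}, leaving only 5.
Row 1, column 5: row 1 has {1, 4} and column 5 has {1, 2, 4, 3, 5}, leaving only 6.
Row 1, column 6: row 1 has {1, 4, 6} and column 6 has {1, 2, 4, 3}, leaving only 5.
Row 1, column 2: row 1 has {1, 4, 5, 6} and column 2 has {1, 4, 3, 6}, leaving only 2.
Row 1, column 3: row 1 has {1, 2, 4, 5, 6} and column 3 has {1, 2, 6}, leaving only 3.
So row 1 reads: 4 2 3 1 6 5.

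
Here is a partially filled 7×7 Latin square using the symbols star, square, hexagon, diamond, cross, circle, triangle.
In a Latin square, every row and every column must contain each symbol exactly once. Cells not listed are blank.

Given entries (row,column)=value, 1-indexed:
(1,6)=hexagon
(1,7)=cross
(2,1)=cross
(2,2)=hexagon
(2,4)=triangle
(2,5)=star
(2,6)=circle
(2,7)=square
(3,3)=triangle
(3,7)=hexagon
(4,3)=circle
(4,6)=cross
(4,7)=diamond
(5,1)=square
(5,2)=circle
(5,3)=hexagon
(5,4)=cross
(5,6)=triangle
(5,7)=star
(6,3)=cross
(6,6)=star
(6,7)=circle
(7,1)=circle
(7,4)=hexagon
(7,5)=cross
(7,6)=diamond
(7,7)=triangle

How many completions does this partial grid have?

Row 1, column 1: eliminating its row and column leaves {star, diamond, triangle}.
Row 1, column 2: eliminating its row and column leaves {star, square, diamond, triangle}.
Row 1, column 3: eliminating its row and column leaves {star, square, diamond}.
Row 1, column 4: eliminating its row and column leaves {star, square, diamond, circle}.
Row 1, column 5: eliminating its row and column leaves {square, diamond, circle, triangle}.
Row 2, column 3: eliminating its row and column leaves {diamond}.
Row 3, column 1: eliminating its row and column leaves {star, diamond}.
Row 3, column 2: eliminating its row and column leaves {star, square, diamond, cross}.
Row 3, column 4: eliminating its row and column leaves {star, square, diamond, circle}.
Row 3, column 5: eliminating its row and column leaves {square, diamond, circle}.
Row 3, column 6: eliminating its row and column leaves {square}.
Row 4, column 1: eliminating its row and column leaves {star, hexagon, triangle}.
Row 4, column 2: eliminating its row and column leaves {star, square, triangle}.
Row 4, column 4: eliminating its row and column leaves {star, square}.
Row 4, column 5: eliminating its row and column leaves {square, hexagon, triangle}.
Row 5, column 5: eliminating its row and column leaves {diamond}.
Row 6, column 1: eliminating its row and column leaves {hexagon, diamond, triangle}.
Row 6, column 2: eliminating its row and column leaves {square, diamond, triangle}.
Row 6, column 4: eliminating its row and column leaves {square, diamond}.
Row 6, column 5: eliminating its row and column leaves {square, hexagon, diamond, triangle}.
Row 7, column 2: eliminating its row and column leaves {star, square}.
Row 7, column 3: eliminating its row and column leaves {star, square}.
Enumerating the assignments across these blanks that avoid any row or column repeat gives 7 completions.

7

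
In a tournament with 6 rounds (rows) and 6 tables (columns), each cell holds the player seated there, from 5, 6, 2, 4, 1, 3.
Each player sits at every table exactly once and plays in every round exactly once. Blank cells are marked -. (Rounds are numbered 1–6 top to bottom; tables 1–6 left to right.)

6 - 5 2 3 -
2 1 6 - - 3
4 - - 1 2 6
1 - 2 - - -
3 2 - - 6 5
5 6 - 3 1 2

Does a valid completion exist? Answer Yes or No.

Yes

No round or table among the givens repeats a symbol, and propagating forced cells runs into no contradiction.
One valid completion exists (for instance, 6 4 5 2 3 1 / 2 1 6 5 4 3 / 4 5 3 1 2 6 / 1 3 2 6 5 4 / 3 2 1 4 6 5 / 5 6 4 3 1 2).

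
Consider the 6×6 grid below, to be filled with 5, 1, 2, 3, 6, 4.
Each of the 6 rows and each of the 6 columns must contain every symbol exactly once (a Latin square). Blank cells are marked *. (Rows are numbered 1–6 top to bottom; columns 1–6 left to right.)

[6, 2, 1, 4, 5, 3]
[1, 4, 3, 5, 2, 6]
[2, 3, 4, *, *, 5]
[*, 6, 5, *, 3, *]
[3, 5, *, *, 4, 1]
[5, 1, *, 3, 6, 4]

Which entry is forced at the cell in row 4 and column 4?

Row 3, column 5: row 3 has {5, 2, 3, 4} and column 5 has {5, 2, 3, 6, 4}, leaving only 1.
Row 3, column 4: row 3 has {5, 1, 2, 3, 4} and column 4 has {5, 3, 4}, leaving only 6.
Row 4, column 1: row 4 has {5, 3, 6} and column 1 has {5, 1, 2, 3, 6}, leaving only 4.
Row 4, column 6: row 4 has {5, 3, 6, 4} and column 6 has {5, 1, 3, 6, 4}, leaving only 2.
Row 4 already has {5, 2, 3, 6, 4} and column 4 already has {5, 3, 6, 4}, so row 4, column 4 must be 1.

1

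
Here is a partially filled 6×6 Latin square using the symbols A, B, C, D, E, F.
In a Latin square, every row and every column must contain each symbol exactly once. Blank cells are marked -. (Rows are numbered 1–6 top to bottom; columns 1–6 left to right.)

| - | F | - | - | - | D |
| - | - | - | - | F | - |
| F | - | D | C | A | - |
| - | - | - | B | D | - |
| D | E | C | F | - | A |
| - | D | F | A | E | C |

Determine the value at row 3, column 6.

E

Row 1, column 4: row 1 has {D, F} and column 4 has {A, B, C, F}, leaving only E.
Row 2, column 4: row 2 has {F} and column 4 has {A, B, C, E, F}, leaving only D.
Row 3, column 2: row 3 has {A, C, D, F} and column 2 has {D, E, F}, leaving only B.
Row 3 already has {A, B, C, D, F} and column 6 already has {A, C, D}, so row 3, column 6 must be E.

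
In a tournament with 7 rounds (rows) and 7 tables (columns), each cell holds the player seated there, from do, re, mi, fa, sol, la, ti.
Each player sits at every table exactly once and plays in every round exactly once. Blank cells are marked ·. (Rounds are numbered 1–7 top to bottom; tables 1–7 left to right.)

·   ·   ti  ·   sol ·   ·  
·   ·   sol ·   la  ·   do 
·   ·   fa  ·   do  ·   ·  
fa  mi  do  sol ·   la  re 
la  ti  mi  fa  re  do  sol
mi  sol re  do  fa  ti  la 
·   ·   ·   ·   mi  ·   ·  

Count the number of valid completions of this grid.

11

Round 1, table 1: eliminating its round and table leaves {do, re}.
Round 1, table 2: eliminating its round and table leaves {do, re, fa, la}.
Round 1, table 4: eliminating its round and table leaves {re, mi, la}.
Round 1, table 6: eliminating its round and table leaves {re, mi, fa}.
Round 1, table 7: eliminating its round and table leaves {mi, fa}.
Round 2, table 1: eliminating its round and table leaves {re, ti}.
Round 2, table 2: eliminating its round and table leaves {re, fa}.
Round 2, table 4: eliminating its round and table leaves {re, mi, ti}.
Round 2, table 6: eliminating its round and table leaves {re, mi, fa}.
Round 3, table 1: eliminating its round and table leaves {re, sol, ti}.
Round 3, table 2: eliminating its round and table leaves {re, la}.
Round 3, table 4: eliminating its round and table leaves {re, mi, la, ti}.
Round 3, table 6: eliminating its round and table leaves {re, mi, sol}.
Round 3, table 7: eliminating its round and table leaves {mi, ti}.
Round 4, table 5: eliminating its round and table leaves {ti}.
Round 7, table 1: eliminating its round and table leaves {do, re, sol, ti}.
Round 7, table 2: eliminating its round and table leaves {do, re, fa, la}.
Round 7, table 3: eliminating its round and table leaves {la}.
Round 7, table 4: eliminating its round and table leaves {re, la, ti}.
Round 7, table 6: eliminating its round and table leaves {re, fa, sol}.
Round 7, table 7: eliminating its round and table leaves {fa, ti}.
Enumerating the assignments across these blanks that avoid any round or table repeat gives 11 completions.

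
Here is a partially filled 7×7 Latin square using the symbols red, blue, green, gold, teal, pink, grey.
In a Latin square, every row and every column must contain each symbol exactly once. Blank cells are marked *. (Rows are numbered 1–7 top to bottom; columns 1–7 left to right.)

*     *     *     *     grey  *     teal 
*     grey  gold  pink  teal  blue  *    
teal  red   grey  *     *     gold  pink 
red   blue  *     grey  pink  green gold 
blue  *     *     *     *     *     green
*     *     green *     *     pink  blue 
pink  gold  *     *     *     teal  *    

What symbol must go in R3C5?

blue

Row 1, column 6: row 1 has {teal, grey} and column 6 has {blue, green, gold, teal, pink}, leaving only red.
Row 2, column 1: row 2 has {blue, gold, teal, pink, grey} and column 1 has {red, blue, teal, pink}, leaving only green.
Row 1, column 1: row 1 has {red, teal, grey} and column 1 has {red, blue, green, teal, pink}, leaving only gold.
Row 2, column 7: row 2 has {blue, green, gold, teal, pink, grey} and column 7 has {blue, green, gold, teal, pink}, leaving only red.
Row 4, column 3: row 4 has {red, blue, green, gold, pink, grey} and column 3 has {green, gold, grey}, leaving only teal.
Row 5, column 6: row 5 has {blue, green} and column 6 has {red, blue, green, gold, teal, pink}, leaving only grey.
Row 6, column 1: row 6 has {blue, green, pink} and column 1 has {red, blue, green, gold, teal, pink}, leaving only grey.
Row 6, column 2: row 6 has {blue, green, pink, grey} and column 2 has {red, blue, gold, grey}, leaving only teal.
Row 5, column 2: row 5 has {blue, green, grey} and column 2 has {red, blue, gold, teal, grey}, leaving only pink.
Row 1, column 2: row 1 has {red, gold, teal, grey} and column 2 has {red, blue, gold, teal, pink, grey}, leaving only green.
Row 1, column 4: row 1 has {red, green, gold, teal, grey} and column 4 has {pink, grey}, leaving only blue.
Row 1, column 3: row 1 has {red, blue, green, gold, teal, grey} and column 3 has {green, gold, teal, grey}, leaving only pink.
Row 3, column 4: row 3 has {red, gold, teal, pink, grey} and column 4 has {blue, pink, grey}, leaving only green.
Row 3 already has {red, green, gold, teal, pink, grey} and column 5 already has {teal, pink, grey}, so row 3, column 5 must be blue.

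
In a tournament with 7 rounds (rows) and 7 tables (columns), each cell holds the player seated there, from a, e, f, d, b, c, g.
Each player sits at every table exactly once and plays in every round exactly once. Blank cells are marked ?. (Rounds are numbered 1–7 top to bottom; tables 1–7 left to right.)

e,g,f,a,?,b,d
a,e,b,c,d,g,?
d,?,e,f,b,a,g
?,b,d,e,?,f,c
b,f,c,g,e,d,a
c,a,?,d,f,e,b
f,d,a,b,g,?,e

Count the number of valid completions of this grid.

Round 1, table 5: eliminating its round and table leaves {c}.
Round 2, table 7: eliminating its round and table leaves {f}.
Round 3, table 2: eliminating its round and table leaves {c}.
Round 4, table 1: eliminating its round and table leaves {g}.
Round 4, table 5: eliminating its round and table leaves {a}.
Round 6, table 3: eliminating its round and table leaves {g}.
Round 7, table 6: eliminating its round and table leaves {c}.
Only one assignment across all blanks avoids any round or table repeat, giving 1 completion.

1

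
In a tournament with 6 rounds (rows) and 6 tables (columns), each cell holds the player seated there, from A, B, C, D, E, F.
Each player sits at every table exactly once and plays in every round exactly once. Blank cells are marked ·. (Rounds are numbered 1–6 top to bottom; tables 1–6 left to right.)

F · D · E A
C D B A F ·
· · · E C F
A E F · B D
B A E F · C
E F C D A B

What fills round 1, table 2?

Round 2, table 6: round 2 has {A, B, C, D, F} and table 6 has {A, B, C, D, F}, leaving only E.
Round 3, table 1: round 3 has {C, E, F} and table 1 has {A, B, C, E, F}, leaving only D.
Round 3, table 2: round 3 has {C, D, E, F} and table 2 has {A, D, E, F}, leaving only B.
Round 1 already has {A, D, E, F} and table 2 already has {A, B, D, E, F}, so round 1, table 2 must be C.

C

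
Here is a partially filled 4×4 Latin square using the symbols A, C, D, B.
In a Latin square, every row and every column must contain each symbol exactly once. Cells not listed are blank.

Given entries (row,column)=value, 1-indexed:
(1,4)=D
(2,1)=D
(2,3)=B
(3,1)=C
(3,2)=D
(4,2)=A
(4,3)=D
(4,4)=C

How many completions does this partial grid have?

Row 1, column 1: eliminating its row and column leaves {A, B}.
Row 1, column 2: eliminating its row and column leaves {C, B}.
Row 1, column 3: eliminating its row and column leaves {A, C}.
Row 2, column 2: eliminating its row and column leaves {C}.
Row 2, column 4: eliminating its row and column leaves {A}.
Row 3, column 3: eliminating its row and column leaves {A}.
Row 3, column 4: eliminating its row and column leaves {A, B}.
Row 4, column 1: eliminating its row and column leaves {B}.
Only one assignment across all blanks avoids any row or column repeat, giving 1 completion.

1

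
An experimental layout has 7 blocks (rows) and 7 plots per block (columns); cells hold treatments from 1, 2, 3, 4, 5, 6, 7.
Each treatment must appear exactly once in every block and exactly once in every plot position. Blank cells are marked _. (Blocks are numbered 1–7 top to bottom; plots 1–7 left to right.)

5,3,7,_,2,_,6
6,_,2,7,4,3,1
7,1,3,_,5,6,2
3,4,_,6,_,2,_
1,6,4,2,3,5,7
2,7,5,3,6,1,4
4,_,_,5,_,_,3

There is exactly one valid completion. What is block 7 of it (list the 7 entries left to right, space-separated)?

Block 7, plot 2: block 7 has {3, 4, 5} and plot 2 has {1, 3, 4, 6, 7}, leaving only 2.
Block 7, plot 6: block 7 has {2, 3, 4, 5} and plot 6 has {1, 2, 3, 5, 6}, leaving only 7.
Block 7, plot 5: block 7 has {2, 3, 4, 5, 7} and plot 5 has {2, 3, 4, 5, 6}, leaving only 1.
Block 7, plot 3: block 7 has {1, 2, 3, 4, 5, 7} and plot 3 has {2, 3, 4, 5, 7}, leaving only 6.
So block 7 reads: 4 2 6 5 1 7 3.

4 2 6 5 1 7 3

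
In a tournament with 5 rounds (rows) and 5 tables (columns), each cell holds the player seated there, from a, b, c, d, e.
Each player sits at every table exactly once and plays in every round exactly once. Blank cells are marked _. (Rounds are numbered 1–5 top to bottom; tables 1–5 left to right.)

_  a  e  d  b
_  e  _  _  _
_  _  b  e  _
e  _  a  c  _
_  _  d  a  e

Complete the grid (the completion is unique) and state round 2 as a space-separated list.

d e c b a

Round 2, table 3: round 2 has {e} and table 3 has {a, b, d, e}, leaving only c.
Round 2, table 4: round 2 has {c, e} and table 4 has {a, c, d, e}, leaving only b.
Round 1, table 1: round 1 has {a, b, d, e} and table 1 has {e}, leaving only c.
Round 4, table 5: round 4 has {a, c, e} and table 5 has {b, e}, leaving only d.
Round 2, table 5: round 2 has {b, c, e} and table 5 has {b, d, e}, leaving only a.
Round 2, table 1: round 2 has {a, b, c, e} and table 1 has {c, e}, leaving only d.
So round 2 reads: d e c b a.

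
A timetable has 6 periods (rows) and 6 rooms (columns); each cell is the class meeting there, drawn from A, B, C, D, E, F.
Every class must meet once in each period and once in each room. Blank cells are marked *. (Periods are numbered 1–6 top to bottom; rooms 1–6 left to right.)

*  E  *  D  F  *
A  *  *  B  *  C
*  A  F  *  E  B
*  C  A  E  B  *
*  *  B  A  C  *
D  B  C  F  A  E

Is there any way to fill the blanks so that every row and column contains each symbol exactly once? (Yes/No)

Period 1, room 3: period 1 together with room 3 already contain {A, B, C, D, E, F} — every symbol — so nothing can go there. The grid has no valid completion.

No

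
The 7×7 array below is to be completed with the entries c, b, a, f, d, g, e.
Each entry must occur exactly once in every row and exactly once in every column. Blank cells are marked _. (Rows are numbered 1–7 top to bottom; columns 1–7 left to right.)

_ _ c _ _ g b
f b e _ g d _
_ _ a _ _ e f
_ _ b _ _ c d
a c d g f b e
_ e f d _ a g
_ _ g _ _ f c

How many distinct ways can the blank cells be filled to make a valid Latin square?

8

Row 1, column 1: eliminating its row and column leaves {d, e}.
Row 1, column 2: eliminating its row and column leaves {a, f, d}.
Row 1, column 4: eliminating its row and column leaves {a, f, e}.
Row 1, column 5: eliminating its row and column leaves {a, d, e}.
Row 2, column 4: eliminating its row and column leaves {c, a}.
Row 2, column 7: eliminating its row and column leaves {a}.
Row 3, column 1: eliminating its row and column leaves {c, b, d, g}.
Row 3, column 2: eliminating its row and column leaves {d, g}.
Row 3, column 4: eliminating its row and column leaves {c, b}.
Row 3, column 5: eliminating its row and column leaves {c, b, d}.
Row 4, column 1: eliminating its row and column leaves {g, e}.
Row 4, column 2: eliminating its row and column leaves {a, f, g}.
Row 4, column 4: eliminating its row and column leaves {a, f, e}.
Row 4, column 5: eliminating its row and column leaves {a, e}.
Row 6, column 1: eliminating its row and column leaves {c, b}.
Row 6, column 5: eliminating its row and column leaves {c, b}.
Row 7, column 1: eliminating its row and column leaves {b, d, e}.
Row 7, column 2: eliminating its row and column leaves {a, d}.
Row 7, column 4: eliminating its row and column leaves {b, a, e}.
Row 7, column 5: eliminating its row and column leaves {b, a, d, e}.
Enumerating the assignments across these blanks that avoid any row or column repeat gives 8 completions.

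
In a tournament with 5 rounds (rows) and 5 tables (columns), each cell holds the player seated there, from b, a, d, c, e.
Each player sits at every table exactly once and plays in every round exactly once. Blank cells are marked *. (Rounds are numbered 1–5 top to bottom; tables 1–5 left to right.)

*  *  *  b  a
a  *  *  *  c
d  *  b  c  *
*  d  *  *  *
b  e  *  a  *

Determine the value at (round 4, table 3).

Round 1, table 2: round 1 has {b, a} and table 2 has {d, e}, leaving only c.
Round 1, table 1: round 1 has {b, a, c} and table 1 has {b, a, d}, leaving only e.
Round 1, table 3: round 1 has {b, a, c, e} and table 3 has {b}, leaving only d.
Round 2, table 2: round 2 has {a, c} and table 2 has {d, c, e}, leaving only b.
Round 2, table 3: round 2 has {b, a, c} and table 3 has {b, d}, leaving only e.
Round 2, table 4: round 2 has {b, a, c, e} and table 4 has {b, a, c}, leaving only d.
Round 3, table 2: round 3 has {b, d, c} and table 2 has {b, d, c, e}, leaving only a.
Round 3, table 5: round 3 has {b, a, d, c} and table 5 has {a, c}, leaving only e.
Round 4, table 1: round 4 has {d} and table 1 has {b, a, d, e}, leaving only c.
Round 4 already has {d, c} and table 3 already has {b, d, e}, so round 4, table 3 must be a.

a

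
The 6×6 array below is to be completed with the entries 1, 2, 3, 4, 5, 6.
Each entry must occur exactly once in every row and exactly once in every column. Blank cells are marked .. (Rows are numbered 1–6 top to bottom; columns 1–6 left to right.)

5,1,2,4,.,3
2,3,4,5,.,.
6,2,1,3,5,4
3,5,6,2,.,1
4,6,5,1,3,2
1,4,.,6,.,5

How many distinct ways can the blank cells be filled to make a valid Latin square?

Row 1, column 5: eliminating its row and column leaves {6}.
Row 2, column 5: eliminating its row and column leaves {1, 6}.
Row 2, column 6: eliminating its row and column leaves {6}.
Row 4, column 5: eliminating its row and column leaves {4}.
Row 6, column 3: eliminating its row and column leaves {3}.
Row 6, column 5: eliminating its row and column leaves {2}.
Only one assignment across all blanks avoids any row or column repeat, giving 1 completion.

1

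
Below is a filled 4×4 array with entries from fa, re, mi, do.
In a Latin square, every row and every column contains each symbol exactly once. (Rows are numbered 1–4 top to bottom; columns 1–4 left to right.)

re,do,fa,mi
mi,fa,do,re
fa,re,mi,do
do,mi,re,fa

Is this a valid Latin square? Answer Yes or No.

Yes

Each row is a permutation of the 4 symbols, and so is each column.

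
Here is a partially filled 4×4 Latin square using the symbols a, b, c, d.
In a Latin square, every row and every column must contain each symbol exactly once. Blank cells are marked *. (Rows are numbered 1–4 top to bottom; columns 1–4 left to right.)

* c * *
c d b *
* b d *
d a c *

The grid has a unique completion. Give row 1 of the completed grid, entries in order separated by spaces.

Row 1, column 3: row 1 has {c} and column 3 has {b, c, d}, leaving only a.
Row 1, column 1: row 1 has {a, c} and column 1 has {c, d}, leaving only b.
Row 1, column 4: row 1 has {a, b, c} and column 4 has {}, leaving only d.
So row 1 reads: b c a d.

b c a d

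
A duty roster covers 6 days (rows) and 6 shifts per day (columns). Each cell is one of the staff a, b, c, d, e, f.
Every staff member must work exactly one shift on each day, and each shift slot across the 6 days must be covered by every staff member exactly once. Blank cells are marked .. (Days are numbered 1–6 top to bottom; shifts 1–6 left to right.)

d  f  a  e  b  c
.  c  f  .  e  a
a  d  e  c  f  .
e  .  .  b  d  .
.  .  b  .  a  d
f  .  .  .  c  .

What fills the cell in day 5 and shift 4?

f

Day 5 already has {a, b, d} and shift 4 already has {b, c, e}, so day 5, shift 4 must be f.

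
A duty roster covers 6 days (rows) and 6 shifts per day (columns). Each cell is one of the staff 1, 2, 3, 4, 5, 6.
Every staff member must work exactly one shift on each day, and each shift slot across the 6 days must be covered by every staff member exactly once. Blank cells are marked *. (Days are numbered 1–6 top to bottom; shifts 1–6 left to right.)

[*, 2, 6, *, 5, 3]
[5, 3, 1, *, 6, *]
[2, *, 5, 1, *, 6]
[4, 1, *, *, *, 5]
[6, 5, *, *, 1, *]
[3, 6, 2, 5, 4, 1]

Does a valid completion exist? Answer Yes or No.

No day or shift among the givens repeats a symbol, and propagating forced cells runs into no contradiction.
One valid completion exists (for instance, 1 2 6 4 5 3 / 5 3 1 2 6 4 / 2 4 5 1 3 6 / 4 1 3 6 2 5 / 6 5 4 3 1 2 / 3 6 2 5 4 1).

Yes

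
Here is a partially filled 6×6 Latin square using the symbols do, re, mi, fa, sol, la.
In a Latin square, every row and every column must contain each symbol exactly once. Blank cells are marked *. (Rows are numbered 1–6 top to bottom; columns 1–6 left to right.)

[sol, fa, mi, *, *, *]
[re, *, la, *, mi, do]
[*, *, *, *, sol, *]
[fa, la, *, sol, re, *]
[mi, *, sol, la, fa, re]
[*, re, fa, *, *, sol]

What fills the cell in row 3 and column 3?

re

Row 1, column 6: row 1 has {mi, fa, sol} and column 6 has {do, re, sol}, leaving only la.
Row 1, column 5: row 1 has {mi, fa, sol, la} and column 5 has {re, mi, fa, sol}, leaving only do.
Row 1, column 4: row 1 has {do, mi, fa, sol, la} and column 4 has {sol, la}, leaving only re.
Row 2, column 2: row 2 has {do, re, mi, la} and column 2 has {re, fa, la}, leaving only sol.
Row 2, column 4: row 2 has {do, re, mi, sol, la} and column 4 has {re, sol, la}, leaving only fa.
Row 4, column 3: row 4 has {re, fa, sol, la} and column 3 has {mi, fa, sol, la}, leaving only do.
Row 3 already has {sol} and column 3 already has {do, mi, fa, sol, la}, so row 3, column 3 must be re.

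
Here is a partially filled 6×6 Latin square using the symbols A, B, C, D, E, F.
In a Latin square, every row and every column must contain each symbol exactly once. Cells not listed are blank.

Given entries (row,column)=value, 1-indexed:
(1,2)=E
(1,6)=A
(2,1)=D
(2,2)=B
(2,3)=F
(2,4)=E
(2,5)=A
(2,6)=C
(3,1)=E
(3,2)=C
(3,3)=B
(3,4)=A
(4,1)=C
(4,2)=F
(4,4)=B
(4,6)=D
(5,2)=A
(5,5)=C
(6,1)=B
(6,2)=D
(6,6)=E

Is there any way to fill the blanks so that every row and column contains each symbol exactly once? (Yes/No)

Row 1, column 1: row 1 has {A, E} and column 1 has {B, C, D, E}, so it must be F.
Now row 5, column 1: row 5 together with column 1 already contain {A, B, C, D, E, F} — every symbol — so nothing can go there. The grid has no valid completion.

No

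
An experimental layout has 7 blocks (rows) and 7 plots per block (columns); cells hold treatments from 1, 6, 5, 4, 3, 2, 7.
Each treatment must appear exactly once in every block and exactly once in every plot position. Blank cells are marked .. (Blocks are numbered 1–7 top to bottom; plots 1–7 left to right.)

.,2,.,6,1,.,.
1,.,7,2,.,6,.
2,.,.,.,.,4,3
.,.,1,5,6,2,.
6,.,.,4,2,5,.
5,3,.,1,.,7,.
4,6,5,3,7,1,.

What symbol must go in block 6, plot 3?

Block 1, plot 6: block 1 has {1, 6, 2} and plot 6 has {1, 6, 5, 4, 2, 7}, leaving only 3.
Block 1, plot 1: block 1 has {1, 6, 3, 2} and plot 1 has {1, 6, 5, 4, 2}, leaving only 7.
Block 1, plot 3: block 1 has {1, 6, 3, 2, 7} and plot 3 has {1, 5, 7}, leaving only 4.
Block 1, plot 7: block 1 has {1, 6, 4, 3, 2, 7} and plot 7 has {3}, leaving only 5.
Block 2, plot 7: block 2 has {1, 6, 2, 7} and plot 7 has {5, 3}, leaving only 4.
Block 2, plot 2: block 2 has {1, 6, 4, 2, 7} and plot 2 has {6, 3, 2}, leaving only 5.
Block 2, plot 5: block 2 has {1, 6, 5, 4, 2, 7} and plot 5 has {1, 6, 2, 7}, leaving only 3.
Block 3, plot 3: block 3 has {4, 3, 2} and plot 3 has {1, 5, 4, 7}, leaving only 6.
Block 6 already has {1, 5, 3, 7} and plot 3 already has {1, 6, 5, 4, 7}, so block 6, plot 3 must be 2.

2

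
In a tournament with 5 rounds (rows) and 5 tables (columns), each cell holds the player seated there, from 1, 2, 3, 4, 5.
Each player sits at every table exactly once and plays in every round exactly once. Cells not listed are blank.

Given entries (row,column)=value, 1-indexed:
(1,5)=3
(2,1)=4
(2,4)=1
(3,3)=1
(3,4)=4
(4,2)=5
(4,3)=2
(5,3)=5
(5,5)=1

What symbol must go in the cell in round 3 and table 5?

2

Round 1, table 3: round 1 has {3} and table 3 has {1, 2, 5}, leaving only 4.
Round 2, table 3: round 2 has {1, 4} and table 3 has {1, 2, 4, 5}, leaving only 3.
Round 2, table 2: round 2 has {1, 3, 4} and table 2 has {5}, leaving only 2.
Round 1, table 2: round 1 has {3, 4} and table 2 has {2, 5}, leaving only 1.
Round 2, table 5: round 2 has {1, 2, 3, 4} and table 5 has {1, 3}, leaving only 5.
Round 3 already has {1, 4} and table 5 already has {1, 3, 5}, so round 3, table 5 must be 2.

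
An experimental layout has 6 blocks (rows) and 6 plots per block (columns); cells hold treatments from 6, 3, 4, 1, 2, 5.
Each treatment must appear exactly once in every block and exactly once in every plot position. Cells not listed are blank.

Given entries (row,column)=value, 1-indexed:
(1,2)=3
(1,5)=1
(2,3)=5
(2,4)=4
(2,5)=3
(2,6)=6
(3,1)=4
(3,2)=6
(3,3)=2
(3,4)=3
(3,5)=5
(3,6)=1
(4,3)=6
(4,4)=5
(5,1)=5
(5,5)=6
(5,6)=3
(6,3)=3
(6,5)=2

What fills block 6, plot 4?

Block 1, plot 3: block 1 has {3, 1} and plot 3 has {6, 3, 2, 5}, leaving only 4.
Block 4, plot 5: block 4 has {6, 5} and plot 5 has {6, 3, 1, 2, 5}, leaving only 4.
Block 4, plot 6: block 4 has {6, 4, 5} and plot 6 has {6, 3, 1}, leaving only 2.
Block 1, plot 6: block 1 has {3, 4, 1} and plot 6 has {6, 3, 1, 2}, leaving only 5.
Block 4, plot 2: block 4 has {6, 4, 2, 5} and plot 2 has {6, 3}, leaving only 1.
Block 2, plot 2: block 2 has {6, 3, 4, 5} and plot 2 has {6, 3, 1}, leaving only 2.
Block 2, plot 1: block 2 has {6, 3, 4, 2, 5} and plot 1 has {4, 5}, leaving only 1.
Block 4, plot 1: block 4 has {6, 4, 1, 2, 5} and plot 1 has {4, 1, 5}, leaving only 3.
Block 5, plot 2: block 5 has {6, 3, 5} and plot 2 has {6, 3, 1, 2}, leaving only 4.
Block 5, plot 3: block 5 has {6, 3, 4, 5} and plot 3 has {6, 3, 4, 2, 5}, leaving only 1.
Block 5, plot 4: block 5 has {6, 3, 4, 1, 5} and plot 4 has {3, 4, 5}, leaving only 2.
Block 1, plot 4: block 1 has {3, 4, 1, 5} and plot 4 has {3, 4, 2, 5}, leaving only 6.
Block 6 already has {3, 2} and plot 4 already has {6, 3, 4, 2, 5}, so block 6, plot 4 must be 1.

1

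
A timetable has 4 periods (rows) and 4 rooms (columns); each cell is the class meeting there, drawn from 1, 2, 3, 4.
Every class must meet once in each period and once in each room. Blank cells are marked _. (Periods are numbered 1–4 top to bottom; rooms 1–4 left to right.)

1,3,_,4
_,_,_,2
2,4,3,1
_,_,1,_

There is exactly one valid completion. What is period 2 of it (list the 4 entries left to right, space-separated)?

3 1 4 2

Period 2, room 2: period 2 has {2} and room 2 has {3, 4}, leaving only 1.
Period 2, room 3: period 2 has {1, 2} and room 3 has {1, 3}, leaving only 4.
Period 2, room 1: period 2 has {1, 2, 4} and room 1 has {1, 2}, leaving only 3.
So period 2 reads: 3 1 4 2.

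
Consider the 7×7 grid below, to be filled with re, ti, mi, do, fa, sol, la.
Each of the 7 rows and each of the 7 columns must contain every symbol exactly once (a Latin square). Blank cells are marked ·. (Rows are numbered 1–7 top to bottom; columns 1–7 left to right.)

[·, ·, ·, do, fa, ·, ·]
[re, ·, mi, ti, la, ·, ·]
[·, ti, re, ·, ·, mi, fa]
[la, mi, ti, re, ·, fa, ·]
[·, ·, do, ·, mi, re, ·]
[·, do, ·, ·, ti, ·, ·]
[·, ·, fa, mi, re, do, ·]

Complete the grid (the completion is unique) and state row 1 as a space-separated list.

Row 2, column 6: row 2 has {re, ti, mi, la} and column 6 has {re, mi, do, fa}, leaving only sol.
Row 2, column 2: row 2 has {re, ti, mi, sol, la} and column 2 has {ti, mi, do}, leaving only fa.
Row 2, column 7: row 2 has {re, ti, mi, fa, sol, la} and column 7 has {fa}, leaving only do.
Row 4, column 7: row 4 has {re, ti, mi, fa, la} and column 7 has {do, fa}, leaving only sol.
Row 4, column 5: row 4 has {re, ti, mi, fa, sol, la} and column 5 has {re, ti, mi, fa, la}, leaving only do.
Row 3, column 5: row 3 has {re, ti, mi, fa} and column 5 has {re, ti, mi, do, fa, la}, leaving only sol.
Row 3, column 1: row 3 has {re, ti, mi, fa, sol} and column 1 has {re, la}, leaving only do.
Row 3, column 4: row 3 has {re, ti, mi, do, fa, sol} and column 4 has {re, ti, mi, do}, leaving only la.
Row 6, column 6: row 6 has {ti, do} and column 6 has {re, mi, do, fa, sol}, leaving only la.
Row 1, column 6: row 1 has {do, fa} and column 6 has {re, mi, do, fa, sol, la}, leaving only ti.
Row 6, column 3: row 6 has {ti, do, la} and column 3 has {re, ti, mi, do, fa}, leaving only sol.
Row 1, column 3: row 1 has {ti, do, fa} and column 3 has {re, ti, mi, do, fa, sol}, leaving only la.
Row 6, column 4: row 6 has {ti, do, sol, la} and column 4 has {re, ti, mi, do, la}, leaving only fa.
Row 5, column 4: row 5 has {re, mi, do} and column 4 has {re, ti, mi, do, fa, la}, leaving only sol.
Row 5, column 2: row 5 has {re, mi, do, sol} and column 2 has {ti, mi, do, fa}, leaving only la.
Row 5, column 7: row 5 has {re, mi, do, sol, la} and column 7 has {do, fa, sol}, leaving only ti.
Row 5, column 1: row 5 has {re, ti, mi, do, sol, la} and column 1 has {re, do, la}, leaving only fa.
Row 6, column 1: row 6 has {ti, do, fa, sol, la} and column 1 has {re, do, fa, la}, leaving only mi.
Row 1, column 1: row 1 has {ti, do, fa, la} and column 1 has {re, mi, do, fa, la}, leaving only sol.
Row 1, column 2: row 1 has {ti, do, fa, sol, la} and column 2 has {ti, mi, do, fa, la}, leaving only re.
Row 1, column 7: row 1 has {re, ti, do, fa, sol, la} and column 7 has {ti, do, fa, sol}, leaving only mi.
So row 1 reads: sol re la do fa ti mi.

sol re la do fa ti mi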